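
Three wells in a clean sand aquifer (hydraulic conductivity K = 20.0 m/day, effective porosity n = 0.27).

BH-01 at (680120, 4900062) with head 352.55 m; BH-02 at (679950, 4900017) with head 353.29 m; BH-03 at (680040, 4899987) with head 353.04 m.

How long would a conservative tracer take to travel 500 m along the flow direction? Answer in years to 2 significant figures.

4.1 years

Differences from BH-01: to BH-02 (Δx, Δy, Δh) = (-170, -45, +0.74); to BH-03 = (-80, -75, +0.49).
Solve a·Δx + b·Δy = Δh: det = (-170)·(-75) − (-80)·(-45) = 9150.
∂h/∂x = [(+0.74)·(-75) − (+0.49)·(-45)] / 9150 = -0.003656
∂h/∂y = [(-170)·(+0.49) − (-80)·(+0.74)] / 9150 = -0.002634
|∇h| = √(-0.003656² + -0.002634²) = 0.004506
Seepage velocity v = K·i/n = 20.0 × 0.004506 / 0.27 = 0.3338 m/day.
t = 500 / 0.3338 = 1498 days = 4.1 years.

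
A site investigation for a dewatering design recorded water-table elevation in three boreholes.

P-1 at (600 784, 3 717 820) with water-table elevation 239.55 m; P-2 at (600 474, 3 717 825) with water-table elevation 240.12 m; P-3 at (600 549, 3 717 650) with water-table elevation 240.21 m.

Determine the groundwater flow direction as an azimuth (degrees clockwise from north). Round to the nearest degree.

Taking P-1 as reference: P-2−P-1 = (-310, 5, +0.57); P-3−P-1 = (-235, -170, +0.66).
Determinant of the coordinate differences = (-310)·(-170) − (-235)·5 = 53875.
∂h/∂x = [(+0.57)·(-170) − (+0.66)·5] / 53875 = -0.001860
∂h/∂y = [(-310)·(+0.66) − (-235)·(+0.57)] / 53875 = -0.001311
Flow direction (−∇h) has components (+0.001860 E, +0.001311 N).
Azimuth = atan2(E, N) = atan2(+0.001860, +0.001311) = 54.8° ≈ 055°.

055°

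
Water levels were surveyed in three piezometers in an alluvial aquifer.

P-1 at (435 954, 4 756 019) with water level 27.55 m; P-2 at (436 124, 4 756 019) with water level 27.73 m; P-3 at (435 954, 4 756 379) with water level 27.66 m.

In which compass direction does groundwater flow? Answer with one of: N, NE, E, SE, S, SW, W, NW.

∂h/∂x = (27.73 − 27.55) / (436124 − 435954) = +0.001059
∂h/∂y = (27.66 − 27.55) / (4756379 − 4756019) = +0.0003056
Flow = −∇h = (-0.001059 east, -0.0003056 north), which points west.

W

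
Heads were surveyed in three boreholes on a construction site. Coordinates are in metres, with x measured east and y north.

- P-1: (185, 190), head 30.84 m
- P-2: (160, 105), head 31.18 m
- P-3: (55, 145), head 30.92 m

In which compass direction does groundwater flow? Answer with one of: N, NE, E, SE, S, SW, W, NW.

N

With h = a·x + b·y + c and P-1 as origin, the differences give:
  (-25)·a + (-85)·b = +0.34
  (-130)·a + (-45)·b = +0.08
Eliminate b (×(-45) and ×(-85), subtract): -9925·a = -8.500 → a = ∂h/∂x = +0.0008564
Back-substitute: b = ∂h/∂y = -0.004252.
Flow = −∇h = (-0.0008564 east, +0.004252 north), which points north.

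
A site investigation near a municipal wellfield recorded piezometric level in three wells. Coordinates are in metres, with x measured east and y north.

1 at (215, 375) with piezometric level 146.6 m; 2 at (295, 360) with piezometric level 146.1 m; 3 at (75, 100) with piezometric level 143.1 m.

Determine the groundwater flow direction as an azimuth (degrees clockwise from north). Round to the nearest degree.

Taking 1 as reference: 2−1 = (80, -15, -0.5); 3−1 = (-140, -275, -3.5).
Determinant of the coordinate differences = 80·(-275) − (-140)·(-15) = -24100.
∂h/∂x = [(-0.5)·(-275) − (-3.5)·(-15)] / -24100 = -0.003527
∂h/∂y = [80·(-3.5) − (-140)·(-0.5)] / -24100 = +0.01452
Flow direction (−∇h) has components (+0.003527 E, -0.01452 N).
Azimuth = atan2(E, N) = atan2(+0.003527, -0.01452) = 166.3° ≈ 166°.

166°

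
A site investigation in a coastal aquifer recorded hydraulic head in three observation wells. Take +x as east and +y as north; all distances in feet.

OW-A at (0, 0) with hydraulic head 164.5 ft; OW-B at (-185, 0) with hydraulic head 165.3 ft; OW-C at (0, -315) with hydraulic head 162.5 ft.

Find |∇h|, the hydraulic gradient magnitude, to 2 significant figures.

0.0077

∂h/∂x = (165.3 − 164.5) / (-185 − 0) = -0.004324
∂h/∂y = (162.5 − 164.5) / (-315 − 0) = +0.006349
|∇h| = √(-0.004324² + 0.006349²) = 0.007682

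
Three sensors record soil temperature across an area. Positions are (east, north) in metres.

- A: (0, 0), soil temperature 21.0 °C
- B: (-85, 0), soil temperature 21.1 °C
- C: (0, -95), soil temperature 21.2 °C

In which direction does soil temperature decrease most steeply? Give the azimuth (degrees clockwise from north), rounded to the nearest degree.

∂T/∂x = (21.1 − 21.0) / (-85 − 0) = -0.001176
∂T/∂y = (21.2 − 21.0) / (-95 − 0) = -0.002105
Steepest decrease is along −∇f: components (+0.001176 E, +0.002105 N).
Azimuth = atan2(+0.001176, +0.002105) = 29.2° ≈ 029°.

029°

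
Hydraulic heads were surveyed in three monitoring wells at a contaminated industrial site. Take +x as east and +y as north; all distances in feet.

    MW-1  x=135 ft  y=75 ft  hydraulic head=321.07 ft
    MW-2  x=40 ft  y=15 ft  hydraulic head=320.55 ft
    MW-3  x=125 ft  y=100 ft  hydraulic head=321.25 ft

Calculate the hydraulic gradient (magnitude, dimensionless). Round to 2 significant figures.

Taking MW-1 as reference: MW-2−MW-1 = (-95, -60, -0.52); MW-3−MW-1 = (-10, 25, +0.18).
Determinant of the coordinate differences = (-95)·25 − (-10)·(-60) = -2975.
∂h/∂x = [(-0.52)·25 − (+0.18)·(-60)] / -2975 = +0.0007395
∂h/∂y = [(-95)·(+0.18) − (-10)·(-0.52)] / -2975 = +0.007496
|∇h| = √(0.0007395² + 0.007496²) = 0.007532

0.0075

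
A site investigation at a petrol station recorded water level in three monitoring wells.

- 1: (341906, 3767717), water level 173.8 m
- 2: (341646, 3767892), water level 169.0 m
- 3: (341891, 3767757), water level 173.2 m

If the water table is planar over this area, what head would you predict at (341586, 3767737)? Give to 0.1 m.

170.0 m

With h = a·x + b·y + c and 1 as origin, the differences give:
  (-260)·a + 175·b = -4.8
  (-15)·a + 40·b = -0.6
Eliminate b (×40 and ×175, subtract): -7775·a = -87.00 → a = ∂h/∂x = +0.01119
Back-substitute: b = ∂h/∂y = -0.01080.
h(341586, 3767737) = 173.8 + (+0.01119)·(-320) + (-0.01080)·(20) = 173.8 -3.581 -0.216 = 170.003 m.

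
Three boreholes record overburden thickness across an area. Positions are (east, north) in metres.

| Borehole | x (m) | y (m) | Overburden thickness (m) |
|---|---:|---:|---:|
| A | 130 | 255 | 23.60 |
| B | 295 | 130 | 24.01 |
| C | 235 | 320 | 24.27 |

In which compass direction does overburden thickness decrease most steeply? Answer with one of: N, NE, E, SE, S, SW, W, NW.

SW

With d = a·x + b·y + c and A as origin, the differences give:
  165·a + (-125)·b = +0.41
  105·a + 65·b = +0.67
Eliminate b (×65 and ×(-125), subtract): 23850·a = 110.400 → a = ∂d/∂x = +0.004629
Back-substitute: b = ∂d/∂y = +0.002830.
Steepest decrease is along −∇f = (-0.004629 E, -0.002830 N) → southwest.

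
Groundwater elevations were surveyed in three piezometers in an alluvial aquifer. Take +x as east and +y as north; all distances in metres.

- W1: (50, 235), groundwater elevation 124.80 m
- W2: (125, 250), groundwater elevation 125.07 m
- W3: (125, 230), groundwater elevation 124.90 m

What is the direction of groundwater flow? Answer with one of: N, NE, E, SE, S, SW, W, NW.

S

Taking W1 as reference: W2−W1 = (75, 15, +0.27); W3−W1 = (75, -5, +0.10).
Solve a·Δx + b·Δy = Δh: det = 75·(-5) − 75·15 = -1500.
∂h/∂x = [(+0.27)·(-5) − (+0.10)·15] / -1500 = +0.001900
∂h/∂y = [75·(+0.10) − 75·(+0.27)] / -1500 = +0.008500
Flow = −∇h = (-0.001900 east, -0.008500 north), which points south.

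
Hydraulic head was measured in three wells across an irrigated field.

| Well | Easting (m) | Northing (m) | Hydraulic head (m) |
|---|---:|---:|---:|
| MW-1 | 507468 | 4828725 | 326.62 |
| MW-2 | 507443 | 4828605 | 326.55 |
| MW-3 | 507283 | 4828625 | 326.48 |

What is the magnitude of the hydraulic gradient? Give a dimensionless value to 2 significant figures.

With h = a·x + b·y + c and MW-1 as origin, the differences give:
  (-25)·a + (-120)·b = -0.07
  (-185)·a + (-100)·b = -0.14
Eliminate b (×(-100) and ×(-120), subtract): -19700·a = -9.800 → a = ∂h/∂x = +0.0004975
Back-substitute: b = ∂h/∂y = +0.0004797.
|∇h| = √(0.0004975² + 0.0004797²) = 0.0006911

0.00069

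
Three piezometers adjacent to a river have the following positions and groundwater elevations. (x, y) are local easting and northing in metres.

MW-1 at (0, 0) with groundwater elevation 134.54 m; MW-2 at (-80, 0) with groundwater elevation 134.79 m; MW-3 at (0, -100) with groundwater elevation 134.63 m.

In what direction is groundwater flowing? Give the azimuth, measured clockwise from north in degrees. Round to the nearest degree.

074°

∂h/∂x = (134.79 − 134.54) / (-80 − 0) = -0.003125
∂h/∂y = (134.63 − 134.54) / (-100 − 0) = -0.0009000
Flow direction (−∇h) has components (+0.003125 E, +0.0009000 N).
Azimuth = atan2(E, N) = atan2(+0.003125, +0.0009000) = 73.9° ≈ 074°.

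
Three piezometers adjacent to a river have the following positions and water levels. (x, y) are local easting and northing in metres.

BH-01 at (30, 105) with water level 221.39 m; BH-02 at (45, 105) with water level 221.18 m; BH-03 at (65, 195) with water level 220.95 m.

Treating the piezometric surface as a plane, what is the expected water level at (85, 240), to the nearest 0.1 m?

220.7 m

Three-point gradient (reference BH-01): Δ to BH-02 = (15, 0, -0.21), Δ to BH-03 = (35, 90, -0.44).
∂h/∂x = -0.01400, ∂h/∂y = +0.0005556 (det = 1350).
h(85, 240) = 221.39 + (-0.01400)·(55) + (+0.0005556)·(135) = 221.39 -0.770 +0.075 = 220.695 m.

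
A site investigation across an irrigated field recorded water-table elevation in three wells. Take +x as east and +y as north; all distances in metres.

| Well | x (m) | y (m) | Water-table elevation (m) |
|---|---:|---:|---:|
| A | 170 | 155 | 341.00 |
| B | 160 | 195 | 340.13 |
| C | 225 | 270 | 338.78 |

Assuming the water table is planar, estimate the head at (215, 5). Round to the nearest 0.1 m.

Three-point gradient (reference A): Δ to B = (-10, 40, -0.87), Δ to C = (55, 115, -2.22).
∂h/∂x = +0.003358, ∂h/∂y = -0.02091 (det = -3350).
h(215, 5) = 341.00 + (+0.003358)·(45) + (-0.02091)·(-150) = 341.00 +0.151 +3.137 = 344.288 m.

344.3 m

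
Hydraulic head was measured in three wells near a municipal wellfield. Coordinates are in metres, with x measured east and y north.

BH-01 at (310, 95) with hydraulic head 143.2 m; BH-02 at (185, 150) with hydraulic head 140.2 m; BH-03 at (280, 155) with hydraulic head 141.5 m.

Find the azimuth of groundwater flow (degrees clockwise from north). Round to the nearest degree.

With h = a·x + b·y + c and BH-01 as origin, the differences give:
  (-125)·a + 55·b = -3.0
  (-30)·a + 60·b = -1.7
Eliminate b (×60 and ×55, subtract): -5850·a = -86.50 → a = ∂h/∂x = +0.01479
Back-substitute: b = ∂h/∂y = -0.02094.
Flow direction (−∇h) has components (-0.01479 E, +0.02094 N).
Azimuth = atan2(E, N) = atan2(-0.01479, +0.02094) = 324.8° ≈ 325°.

325°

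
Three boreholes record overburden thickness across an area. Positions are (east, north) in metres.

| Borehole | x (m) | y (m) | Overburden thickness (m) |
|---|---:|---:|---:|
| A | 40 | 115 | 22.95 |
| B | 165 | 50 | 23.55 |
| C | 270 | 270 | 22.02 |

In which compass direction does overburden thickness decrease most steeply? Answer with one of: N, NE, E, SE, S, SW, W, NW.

With d = a·x + b·y + c and A as origin, the differences give:
  125·a + (-65)·b = +0.60
  230·a + 155·b = -0.93
Eliminate b (×155 and ×(-65), subtract): 34325·a = 32.550 → a = ∂d/∂x = +0.0009483
Back-substitute: b = ∂d/∂y = -0.007407.
Steepest decrease is along −∇f = (-0.0009483 E, +0.007407 N) → north.

N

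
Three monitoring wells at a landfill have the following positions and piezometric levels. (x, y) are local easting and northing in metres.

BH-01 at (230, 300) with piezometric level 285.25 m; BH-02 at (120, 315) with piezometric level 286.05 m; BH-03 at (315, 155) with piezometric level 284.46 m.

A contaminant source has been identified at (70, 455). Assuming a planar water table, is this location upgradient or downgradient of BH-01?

Three-point gradient (reference BH-01): Δ to BH-02 = (-110, 15, +0.80), Δ to BH-03 = (85, -145, -0.79).
∂h/∂x = -0.007097, ∂h/∂y = +0.001288 (det = 14675).
Head at (70, 455) = 285.25 + (-0.007097)·(-160) + (+0.001288)·(155) = 286.59 m.
That is higher than the 285.25 m at BH-01, so the point is upgradient.

upgradient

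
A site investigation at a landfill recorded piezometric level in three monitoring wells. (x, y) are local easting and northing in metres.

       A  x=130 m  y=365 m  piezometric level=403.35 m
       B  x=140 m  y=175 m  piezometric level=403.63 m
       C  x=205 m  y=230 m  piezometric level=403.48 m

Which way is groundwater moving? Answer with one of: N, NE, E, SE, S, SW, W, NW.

NE

Taking A as reference: B−A = (10, -190, +0.28); C−A = (75, -135, +0.13).
Determinant of the coordinate differences = 10·(-135) − 75·(-190) = 12900.
∂h/∂x = [(+0.28)·(-135) − (+0.13)·(-190)] / 12900 = -0.001016
∂h/∂y = [10·(+0.13) − 75·(+0.28)] / 12900 = -0.001527
Flow = −∇h = (+0.001016 east, +0.001527 north), which points northeast.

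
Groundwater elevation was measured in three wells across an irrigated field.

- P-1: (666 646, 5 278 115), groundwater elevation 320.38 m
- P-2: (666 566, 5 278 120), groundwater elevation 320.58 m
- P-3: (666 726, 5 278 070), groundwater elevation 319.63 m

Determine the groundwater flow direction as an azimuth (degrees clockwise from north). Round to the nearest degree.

Taking P-1 as reference: P-2−P-1 = (-80, 5, +0.20); P-3−P-1 = (80, -45, -0.75).
Determinant of the coordinate differences = (-80)·(-45) − 80·5 = 3200.
∂h/∂x = [(+0.20)·(-45) − (-0.75)·5] / 3200 = -0.001641
∂h/∂y = [(-80)·(-0.75) − 80·(+0.20)] / 3200 = +0.01375
Flow direction (−∇h) has components (+0.001641 E, -0.01375 N).
Azimuth = atan2(E, N) = atan2(+0.001641, -0.01375) = 173.2° ≈ 173°.

173°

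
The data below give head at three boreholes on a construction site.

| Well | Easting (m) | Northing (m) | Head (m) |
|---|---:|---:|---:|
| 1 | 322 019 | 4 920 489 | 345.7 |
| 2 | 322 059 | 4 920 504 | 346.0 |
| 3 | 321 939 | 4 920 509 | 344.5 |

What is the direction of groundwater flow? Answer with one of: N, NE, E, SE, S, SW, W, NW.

NW

Differences from 1: to 2 (Δx, Δy, Δh) = (40, 15, +0.3); to 3 = (-80, 20, -1.2).
Solve a·Δx + b·Δy = Δh: det = 40·20 − (-80)·15 = 2000.
∂h/∂x = [(+0.3)·20 − (-1.2)·15] / 2000 = +0.01200
∂h/∂y = [40·(-1.2) − (-80)·(+0.3)] / 2000 = -0.01200
Flow = −∇h = (-0.01200 east, +0.01200 north), which points northwest.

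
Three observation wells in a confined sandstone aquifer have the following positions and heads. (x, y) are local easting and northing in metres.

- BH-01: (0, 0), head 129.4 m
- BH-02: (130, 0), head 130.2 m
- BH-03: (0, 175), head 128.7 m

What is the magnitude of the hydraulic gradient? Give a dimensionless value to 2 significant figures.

0.0073

∂h/∂x = (130.2 − 129.4) / (130 − 0) = +0.006154
∂h/∂y = (128.7 − 129.4) / (175 − 0) = -0.004000
|∇h| = √(0.006154² + -0.004000²) = 0.00734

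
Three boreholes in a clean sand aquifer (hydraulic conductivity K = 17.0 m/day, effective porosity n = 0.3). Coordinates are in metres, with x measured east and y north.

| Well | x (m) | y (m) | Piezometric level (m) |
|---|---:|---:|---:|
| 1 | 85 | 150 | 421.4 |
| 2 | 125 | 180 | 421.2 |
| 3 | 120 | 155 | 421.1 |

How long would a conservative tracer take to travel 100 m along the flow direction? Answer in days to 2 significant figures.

160 days

Differences from 1: to 2 (Δx, Δy, Δh) = (40, 30, -0.2); to 3 = (35, 5, -0.3).
Solve a·Δx + b·Δy = Δh: det = 40·5 − 35·30 = -850.
∂h/∂x = [(-0.2)·5 − (-0.3)·30] / -850 = -0.009412
∂h/∂y = [40·(-0.3) − 35·(-0.2)] / -850 = +0.005882
|∇h| = √(-0.009412² + 0.005882²) = 0.0111
Seepage velocity v = K·i/n = 17.0 × 0.0111 / 0.3 = 0.629 m/day.
t = 100 / 0.629 = 159 days.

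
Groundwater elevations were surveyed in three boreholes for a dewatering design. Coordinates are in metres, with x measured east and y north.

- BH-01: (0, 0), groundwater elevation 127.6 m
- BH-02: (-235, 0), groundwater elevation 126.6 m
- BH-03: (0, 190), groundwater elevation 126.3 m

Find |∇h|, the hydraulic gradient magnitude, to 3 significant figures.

∂h/∂x = (126.6 − 127.6) / (-235 − 0) = +0.004255
∂h/∂y = (126.3 − 127.6) / (190 − 0) = -0.006842
|∇h| = √(0.004255² + -0.006842²) = 0.008057

0.00806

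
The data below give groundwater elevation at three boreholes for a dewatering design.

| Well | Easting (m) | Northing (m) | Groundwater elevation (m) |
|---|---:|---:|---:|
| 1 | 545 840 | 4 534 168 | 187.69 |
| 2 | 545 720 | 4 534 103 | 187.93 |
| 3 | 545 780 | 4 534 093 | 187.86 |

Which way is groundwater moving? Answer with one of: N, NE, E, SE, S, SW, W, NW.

Differences from 1: to 2 (Δx, Δy, Δh) = (-120, -65, +0.24); to 3 = (-60, -75, +0.17).
Determinant of the coordinate differences = (-120)·(-75) − (-60)·(-65) = 5100.
∂h/∂x = [(+0.24)·(-75) − (+0.17)·(-65)] / 5100 = -0.001363
∂h/∂y = [(-120)·(+0.17) − (-60)·(+0.24)] / 5100 = -0.001176
Flow = −∇h = (+0.001363 east, +0.001176 north), which points northeast.

NE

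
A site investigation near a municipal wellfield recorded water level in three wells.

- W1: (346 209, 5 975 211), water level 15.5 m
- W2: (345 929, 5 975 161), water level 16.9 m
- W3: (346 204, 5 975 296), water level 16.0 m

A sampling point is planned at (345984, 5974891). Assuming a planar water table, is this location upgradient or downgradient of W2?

downgradient

Three-point gradient (reference W1): Δ to W2 = (-280, -50, +1.4), Δ to W3 = (-5, 85, +0.5).
∂h/∂x = -0.005988, ∂h/∂y = +0.005530 (det = -24050).
Head at (345984, 5974891) = 15.5 + (-0.005988)·(-225) + (+0.005530)·(-320) = 15.08 m.
That is lower than the 16.9 m at W2, so the point is downgradient.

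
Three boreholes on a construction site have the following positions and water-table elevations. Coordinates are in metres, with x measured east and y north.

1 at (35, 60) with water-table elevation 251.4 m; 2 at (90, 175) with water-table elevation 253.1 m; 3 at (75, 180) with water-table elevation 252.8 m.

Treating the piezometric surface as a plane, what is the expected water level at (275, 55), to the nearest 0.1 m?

256.5 m

Taking 1 as reference: 2−1 = (55, 115, +1.7); 3−1 = (40, 120, +1.4).
Solve a·Δx + b·Δy = Δh: det = 55·120 − 40·115 = 2000.
∂h/∂x = [(+1.7)·120 − (+1.4)·115] / 2000 = +0.02150
∂h/∂y = [55·(+1.4) − 40·(+1.7)] / 2000 = +0.004500
h(275, 55) = 251.4 + (+0.02150)·(240) + (+0.004500)·(-5) = 251.4 +5.160 -0.023 = 256.537 m.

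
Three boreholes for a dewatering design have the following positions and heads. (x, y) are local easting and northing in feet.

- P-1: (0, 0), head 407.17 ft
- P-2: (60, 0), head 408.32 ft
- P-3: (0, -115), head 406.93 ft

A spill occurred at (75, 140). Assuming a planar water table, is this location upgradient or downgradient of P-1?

upgradient

∂h/∂x = (408.32 − 407.17) / (60 − 0) = +0.01917
∂h/∂y = (406.93 − 407.17) / (-115 − 0) = +0.002087
Head at (75, 140) = 407.17 + (+0.01917)·(75) + (+0.002087)·(140) = 408.90 ft.
That is higher than the 407.17 ft at P-1, so the point is upgradient.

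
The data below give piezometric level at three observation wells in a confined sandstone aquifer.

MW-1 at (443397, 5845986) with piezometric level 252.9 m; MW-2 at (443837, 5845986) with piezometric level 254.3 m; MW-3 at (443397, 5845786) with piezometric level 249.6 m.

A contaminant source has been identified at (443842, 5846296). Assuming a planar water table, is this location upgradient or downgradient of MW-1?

upgradient

∂h/∂x = (254.3 − 252.9) / (443837 − 443397) = +0.003182
∂h/∂y = (249.6 − 252.9) / (5845786 − 5845986) = +0.01650
Head at (443842, 5846296) = 252.9 + (+0.003182)·(445) + (+0.01650)·(310) = 259.43 m.
That is higher than the 252.9 m at MW-1, so the point is upgradient.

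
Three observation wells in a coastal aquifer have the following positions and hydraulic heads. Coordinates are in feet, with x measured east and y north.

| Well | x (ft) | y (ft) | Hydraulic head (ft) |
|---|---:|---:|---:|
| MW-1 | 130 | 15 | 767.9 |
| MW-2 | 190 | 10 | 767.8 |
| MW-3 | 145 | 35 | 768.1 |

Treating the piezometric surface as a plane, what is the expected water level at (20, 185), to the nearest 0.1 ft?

With h = a·x + b·y + c and MW-1 as origin, the differences give:
  60·a + (-5)·b = -0.1
  15·a + 20·b = +0.2
Eliminate b (×20 and ×(-5), subtract): 1275·a = -1.00 → a = ∂h/∂x = -0.0007843
Back-substitute: b = ∂h/∂y = +0.01059.
h(20, 185) = 767.9 + (-0.0007843)·(-110) + (+0.01059)·(170) = 767.9 +0.086 +1.800 = 769.786 ft.

769.8 ft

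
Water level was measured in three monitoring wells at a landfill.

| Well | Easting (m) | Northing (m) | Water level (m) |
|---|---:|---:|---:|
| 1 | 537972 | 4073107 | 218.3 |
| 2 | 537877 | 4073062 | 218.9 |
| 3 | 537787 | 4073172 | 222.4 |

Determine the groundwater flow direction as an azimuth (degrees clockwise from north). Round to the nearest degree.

141°

Three-point gradient (reference 1): Δ to 2 = (-95, -45, +0.6), Δ to 3 = (-185, 65, +4.1).
∂h/∂x = -0.01541, ∂h/∂y = +0.01921 (det = -14500).
Flow direction (−∇h) has components (+0.01541 E, -0.01921 N).
Azimuth = atan2(E, N) = atan2(+0.01541, -0.01921) = 141.3° ≈ 141°.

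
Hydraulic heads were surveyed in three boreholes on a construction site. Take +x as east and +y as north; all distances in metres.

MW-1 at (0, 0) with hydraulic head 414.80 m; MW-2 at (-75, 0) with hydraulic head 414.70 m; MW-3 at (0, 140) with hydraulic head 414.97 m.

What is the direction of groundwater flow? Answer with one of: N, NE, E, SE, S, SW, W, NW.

SW

∂h/∂x = (414.70 − 414.80) / (-75 − 0) = +0.001333
∂h/∂y = (414.97 − 414.80) / (140 − 0) = +0.001214
Flow = −∇h = (-0.001333 east, -0.001214 north), which points southwest.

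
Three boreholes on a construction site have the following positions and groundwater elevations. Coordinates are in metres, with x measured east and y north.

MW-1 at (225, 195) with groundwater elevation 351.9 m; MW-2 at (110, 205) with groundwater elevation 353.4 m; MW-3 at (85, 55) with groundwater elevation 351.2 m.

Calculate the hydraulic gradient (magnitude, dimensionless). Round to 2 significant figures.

Three-point gradient (reference MW-1): Δ to MW-2 = (-115, 10, +1.5), Δ to MW-3 = (-140, -140, -0.7).
∂h/∂x = -0.01160, ∂h/∂y = +0.01660 (det = 17500).
|∇h| = √(-0.01160² + 0.01660²) = 0.02025

0.020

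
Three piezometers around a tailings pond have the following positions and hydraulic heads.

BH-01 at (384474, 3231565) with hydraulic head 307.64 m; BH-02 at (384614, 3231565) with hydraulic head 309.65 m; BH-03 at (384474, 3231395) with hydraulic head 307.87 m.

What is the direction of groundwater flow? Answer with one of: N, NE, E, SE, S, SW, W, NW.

∂h/∂x = (309.65 − 307.64) / (384614 − 384474) = +0.01436
∂h/∂y = (307.87 − 307.64) / (3231395 − 3231565) = -0.001353
Flow = −∇h = (-0.01436 east, +0.001353 north), which points west.

W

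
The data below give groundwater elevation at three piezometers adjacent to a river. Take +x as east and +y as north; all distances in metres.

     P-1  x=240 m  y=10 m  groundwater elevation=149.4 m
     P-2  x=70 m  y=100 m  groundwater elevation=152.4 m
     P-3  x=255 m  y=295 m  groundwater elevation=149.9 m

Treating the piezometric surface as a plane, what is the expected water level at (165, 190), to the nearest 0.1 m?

Differences from P-1: to P-2 (Δx, Δy, Δh) = (-170, 90, +3.0); to P-3 = (15, 285, +0.5).
Determinant of the coordinate differences = (-170)·285 − 15·90 = -49800.
∂h/∂x = [(+3.0)·285 − (+0.5)·90] / -49800 = -0.01627
∂h/∂y = [(-170)·(+0.5) − 15·(+3.0)] / -49800 = +0.002610
h(165, 190) = 149.4 + (-0.01627)·(-75) + (+0.002610)·(180) = 149.4 +1.220 +0.470 = 151.090 m.

151.1 m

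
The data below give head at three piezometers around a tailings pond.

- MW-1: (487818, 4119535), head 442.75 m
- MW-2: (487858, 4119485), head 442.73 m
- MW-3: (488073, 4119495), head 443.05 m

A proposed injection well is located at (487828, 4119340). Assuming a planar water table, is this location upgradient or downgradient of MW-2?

downgradient

Differences from MW-1: to MW-2 (Δx, Δy, Δh) = (40, -50, -0.02); to MW-3 = (255, -40, +0.30).
Solve a·Δx + b·Δy = Δh: det = 40·(-40) − 255·(-50) = 11150.
∂h/∂x = [(-0.02)·(-40) − (+0.30)·(-50)] / 11150 = +0.001417
∂h/∂y = [40·(+0.30) − 255·(-0.02)] / 11150 = +0.001534
Head at (487828, 4119340) = 442.75 + (+0.001417)·(10) + (+0.001534)·(-195) = 442.47 m.
That is lower than the 442.73 m at MW-2, so the point is downgradient.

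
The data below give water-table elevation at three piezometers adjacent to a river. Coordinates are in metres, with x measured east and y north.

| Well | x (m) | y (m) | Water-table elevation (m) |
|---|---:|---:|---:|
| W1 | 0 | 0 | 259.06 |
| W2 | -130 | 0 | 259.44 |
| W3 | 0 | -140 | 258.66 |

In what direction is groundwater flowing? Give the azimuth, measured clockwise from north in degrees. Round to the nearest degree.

134°

∂h/∂x = (259.44 − 259.06) / (-130 − 0) = -0.002923
∂h/∂y = (258.66 − 259.06) / (-140 − 0) = +0.002857
Flow direction (−∇h) has components (+0.002923 E, -0.002857 N).
Azimuth = atan2(E, N) = atan2(+0.002923, -0.002857) = 134.3° ≈ 134°.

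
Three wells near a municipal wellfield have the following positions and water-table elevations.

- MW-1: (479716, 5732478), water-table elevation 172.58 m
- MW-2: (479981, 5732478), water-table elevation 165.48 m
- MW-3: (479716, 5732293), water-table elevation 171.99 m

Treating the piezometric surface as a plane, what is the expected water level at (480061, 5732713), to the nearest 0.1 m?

∂h/∂x = (165.48 − 172.58) / (479981 − 479716) = -0.02679
∂h/∂y = (171.99 − 172.58) / (5732293 − 5732478) = +0.003189
h(480061, 5732713) = 172.58 + (-0.02679)·(345) + (+0.003189)·(235) = 172.58 -9.243 +0.749 = 164.086 m.

164.1 m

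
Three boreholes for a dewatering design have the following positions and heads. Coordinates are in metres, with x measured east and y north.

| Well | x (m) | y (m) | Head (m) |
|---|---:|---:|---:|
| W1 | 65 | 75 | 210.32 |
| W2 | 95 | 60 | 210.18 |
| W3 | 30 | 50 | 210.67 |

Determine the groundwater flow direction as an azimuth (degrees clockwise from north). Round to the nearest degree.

057°

With h = a·x + b·y + c and W1 as origin, the differences give:
  30·a + (-15)·b = -0.14
  (-35)·a + (-25)·b = +0.35
Eliminate b (×(-25) and ×(-15), subtract): -1275·a = 8.750 → a = ∂h/∂x = -0.006863
Back-substitute: b = ∂h/∂y = -0.004392.
Flow direction (−∇h) has components (+0.006863 E, +0.004392 N).
Azimuth = atan2(E, N) = atan2(+0.006863, +0.004392) = 57.4° ≈ 057°.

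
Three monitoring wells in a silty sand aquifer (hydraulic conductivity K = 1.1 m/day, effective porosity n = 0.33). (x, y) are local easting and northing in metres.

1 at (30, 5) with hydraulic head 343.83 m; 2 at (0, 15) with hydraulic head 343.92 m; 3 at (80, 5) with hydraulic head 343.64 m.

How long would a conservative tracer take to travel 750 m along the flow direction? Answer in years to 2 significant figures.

Differences from 1: to 2 (Δx, Δy, Δh) = (-30, 10, +0.09); to 3 = (50, 0, -0.19).
Solve a·Δx + b·Δy = Δh: det = (-30)·0 − 50·10 = -500.
∂h/∂x = [(+0.09)·0 − (-0.19)·10] / -500 = -0.003800
∂h/∂y = [(-30)·(-0.19) − 50·(+0.09)] / -500 = -0.002400
|∇h| = √(-0.003800² + -0.002400²) = 0.004494
Seepage velocity v = K·i/n = 1.1 × 0.004494 / 0.33 = 0.01498 m/day.
t = 750 / 0.01498 = 5.007e+04 days = 137 years.

140 years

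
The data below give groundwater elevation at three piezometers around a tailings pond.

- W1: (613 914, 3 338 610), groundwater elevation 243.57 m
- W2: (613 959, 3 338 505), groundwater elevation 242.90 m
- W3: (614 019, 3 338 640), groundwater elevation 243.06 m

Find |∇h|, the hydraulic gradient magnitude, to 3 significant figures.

With h = a·x + b·y + c and W1 as origin, the differences give:
  45·a + (-105)·b = -0.67
  105·a + 30·b = -0.51
Eliminate b (×30 and ×(-105), subtract): 12375·a = -73.650 → a = ∂h/∂x = -0.005952
Back-substitute: b = ∂h/∂y = +0.003830.
|∇h| = √(-0.005952² + 0.003830²) = 0.007078

0.00708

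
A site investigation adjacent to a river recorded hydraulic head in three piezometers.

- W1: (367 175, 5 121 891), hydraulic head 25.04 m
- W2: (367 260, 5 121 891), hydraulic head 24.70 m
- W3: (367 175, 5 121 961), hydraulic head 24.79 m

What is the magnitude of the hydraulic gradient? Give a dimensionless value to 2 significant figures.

∂h/∂x = (24.70 − 25.04) / (367260 − 367175) = -0.004000
∂h/∂y = (24.79 − 25.04) / (5121961 − 5121891) = -0.003571
|∇h| = √(-0.004000² + -0.003571²) = 0.005362

0.0054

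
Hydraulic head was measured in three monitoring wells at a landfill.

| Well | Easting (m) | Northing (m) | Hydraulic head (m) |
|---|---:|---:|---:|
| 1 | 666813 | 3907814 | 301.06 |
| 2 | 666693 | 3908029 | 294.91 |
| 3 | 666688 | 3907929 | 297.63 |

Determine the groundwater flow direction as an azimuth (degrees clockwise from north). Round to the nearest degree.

Differences from 1: to 2 (Δx, Δy, Δh) = (-120, 215, -6.15); to 3 = (-125, 115, -3.43).
Determinant of the coordinate differences = (-120)·115 − (-125)·215 = 13075.
∂h/∂x = [(-6.15)·115 − (-3.43)·215] / 13075 = +0.002310
∂h/∂y = [(-120)·(-3.43) − (-125)·(-6.15)] / 13075 = -0.02732
Flow direction (−∇h) has components (-0.002310 E, +0.02732 N).
Azimuth = atan2(E, N) = atan2(-0.002310, +0.02732) = 355.2° ≈ 355°.

355°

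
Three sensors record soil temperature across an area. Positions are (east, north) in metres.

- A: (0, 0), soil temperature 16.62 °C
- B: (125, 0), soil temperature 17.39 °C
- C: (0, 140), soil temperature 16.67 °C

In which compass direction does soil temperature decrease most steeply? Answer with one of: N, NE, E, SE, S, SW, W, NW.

W

∂T/∂x = (17.39 − 16.62) / (125 − 0) = +0.006160
∂T/∂y = (16.67 − 16.62) / (140 − 0) = +0.0003571
Steepest decrease is along −∇f = (-0.006160 E, -0.0003571 N) → west.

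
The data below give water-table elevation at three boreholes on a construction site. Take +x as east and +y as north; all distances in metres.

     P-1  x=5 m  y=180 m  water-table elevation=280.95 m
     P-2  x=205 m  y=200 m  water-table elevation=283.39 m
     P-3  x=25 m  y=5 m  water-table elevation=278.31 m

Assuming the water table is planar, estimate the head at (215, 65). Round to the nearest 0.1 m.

281.3 m

Three-point gradient (reference P-1): Δ to P-2 = (200, 20, +2.44), Δ to P-3 = (20, -175, -2.64).
∂h/∂x = +0.01057, ∂h/∂y = +0.01629 (det = -35400).
h(215, 65) = 280.95 + (+0.01057)·(210) + (+0.01629)·(-115) = 280.95 +2.220 -1.874 = 281.296 m.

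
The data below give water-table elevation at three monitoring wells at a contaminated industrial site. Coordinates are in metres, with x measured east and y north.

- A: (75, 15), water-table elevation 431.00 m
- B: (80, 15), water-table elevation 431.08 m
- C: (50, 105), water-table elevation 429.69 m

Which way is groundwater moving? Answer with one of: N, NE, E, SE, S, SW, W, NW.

Differences from A: to B (Δx, Δy, Δh) = (5, 0, +0.08); to C = (-25, 90, -1.31).
Solve a·Δx + b·Δy = Δh: det = 5·90 − (-25)·0 = 450.
∂h/∂x = [(+0.08)·90 − (-1.31)·0] / 450 = +0.01600
∂h/∂y = [5·(-1.31) − (-25)·(+0.08)] / 450 = -0.01011
Flow = −∇h = (-0.01600 east, +0.01011 north), which points northwest.

NW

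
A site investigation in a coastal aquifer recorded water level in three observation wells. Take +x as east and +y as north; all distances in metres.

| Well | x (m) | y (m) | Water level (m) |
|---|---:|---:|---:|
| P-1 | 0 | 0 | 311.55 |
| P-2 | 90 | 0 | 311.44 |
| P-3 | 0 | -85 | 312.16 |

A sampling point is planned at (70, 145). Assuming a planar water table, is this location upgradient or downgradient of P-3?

downgradient

∂h/∂x = (311.44 − 311.55) / (90 − 0) = -0.001222
∂h/∂y = (312.16 − 311.55) / (-85 − 0) = -0.007176
Head at (70, 145) = 311.55 + (-0.001222)·(70) + (-0.007176)·(145) = 310.42 m.
That is lower than the 312.16 m at P-3, so the point is downgradient.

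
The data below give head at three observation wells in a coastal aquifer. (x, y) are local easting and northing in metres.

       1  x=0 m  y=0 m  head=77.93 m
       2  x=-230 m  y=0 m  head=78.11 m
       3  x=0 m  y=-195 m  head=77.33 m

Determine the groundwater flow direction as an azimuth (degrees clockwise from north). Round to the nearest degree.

∂h/∂x = (78.11 − 77.93) / (-230 − 0) = -0.0007826
∂h/∂y = (77.33 − 77.93) / (-195 − 0) = +0.003077
Flow direction (−∇h) has components (+0.0007826 E, -0.003077 N).
Azimuth = atan2(E, N) = atan2(+0.0007826, -0.003077) = 165.7° ≈ 166°.

166°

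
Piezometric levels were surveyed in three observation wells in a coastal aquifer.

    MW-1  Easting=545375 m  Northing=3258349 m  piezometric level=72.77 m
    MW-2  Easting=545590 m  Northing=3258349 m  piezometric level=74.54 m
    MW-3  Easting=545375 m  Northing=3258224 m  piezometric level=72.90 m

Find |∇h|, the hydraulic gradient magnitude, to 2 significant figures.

∂h/∂x = (74.54 − 72.77) / (545590 − 545375) = +0.008233
∂h/∂y = (72.90 − 72.77) / (3258224 − 3258349) = -0.001040
|∇h| = √(0.008233² + -0.001040²) = 0.008298

0.0083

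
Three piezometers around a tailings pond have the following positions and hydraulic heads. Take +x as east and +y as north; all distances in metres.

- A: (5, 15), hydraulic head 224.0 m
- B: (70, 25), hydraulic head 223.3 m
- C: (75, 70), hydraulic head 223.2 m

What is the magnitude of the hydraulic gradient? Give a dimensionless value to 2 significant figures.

0.011

Taking A as reference: B−A = (65, 10, -0.7); C−A = (70, 55, -0.8).
Solve a·Δx + b·Δy = Δh: det = 65·55 − 70·10 = 2875.
∂h/∂x = [(-0.7)·55 − (-0.8)·10] / 2875 = -0.01061
∂h/∂y = [65·(-0.8) − 70·(-0.7)] / 2875 = -0.001043
|∇h| = √(-0.01061² + -0.001043²) = 0.01066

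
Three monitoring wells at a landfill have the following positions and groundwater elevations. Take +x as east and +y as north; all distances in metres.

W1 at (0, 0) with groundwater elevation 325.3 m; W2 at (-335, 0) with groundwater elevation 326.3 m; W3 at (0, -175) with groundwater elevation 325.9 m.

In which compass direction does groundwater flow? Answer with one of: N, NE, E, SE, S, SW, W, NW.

NE

∂h/∂x = (326.3 − 325.3) / (-335 − 0) = -0.002985
∂h/∂y = (325.9 − 325.3) / (-175 − 0) = -0.003429
Flow = −∇h = (+0.002985 east, +0.003429 north), which points northeast.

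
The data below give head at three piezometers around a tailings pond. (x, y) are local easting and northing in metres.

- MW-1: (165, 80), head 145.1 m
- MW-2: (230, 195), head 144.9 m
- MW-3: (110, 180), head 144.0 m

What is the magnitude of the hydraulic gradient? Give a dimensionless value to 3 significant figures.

0.0105

Differences from MW-1: to MW-2 (Δx, Δy, Δh) = (65, 115, -0.2); to MW-3 = (-55, 100, -1.1).
Determinant of the coordinate differences = 65·100 − (-55)·115 = 12825.
∂h/∂x = [(-0.2)·100 − (-1.1)·115] / 12825 = +0.008304
∂h/∂y = [65·(-1.1) − (-55)·(-0.2)] / 12825 = -0.006433
|∇h| = √(0.008304² + -0.006433²) = 0.0105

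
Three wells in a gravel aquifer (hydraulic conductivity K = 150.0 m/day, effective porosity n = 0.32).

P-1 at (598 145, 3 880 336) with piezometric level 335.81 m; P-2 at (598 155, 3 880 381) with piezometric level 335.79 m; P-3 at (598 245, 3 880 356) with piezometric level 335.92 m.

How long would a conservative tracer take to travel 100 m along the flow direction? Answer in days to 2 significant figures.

150 days

With h = a·x + b·y + c and P-1 as origin, the differences give:
  10·a + 45·b = -0.02
  100·a + 20·b = +0.11
Eliminate b (×20 and ×45, subtract): -4300·a = -5.350 → a = ∂h/∂x = +0.001244
Back-substitute: b = ∂h/∂y = -0.0007209.
|∇h| = √(0.001244² + -0.0007209²) = 0.001438
Seepage velocity v = K·i/n = 150.0 × 0.001438 / 0.32 = 0.6741 m/day.
t = 100 / 0.6741 = 148.3 days.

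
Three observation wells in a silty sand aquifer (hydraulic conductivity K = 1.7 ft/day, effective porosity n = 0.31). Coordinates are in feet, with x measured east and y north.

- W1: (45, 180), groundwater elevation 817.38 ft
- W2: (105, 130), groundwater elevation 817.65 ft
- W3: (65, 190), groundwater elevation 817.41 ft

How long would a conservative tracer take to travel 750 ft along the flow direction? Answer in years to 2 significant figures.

With h = a·x + b·y + c and W1 as origin, the differences give:
  60·a + (-50)·b = +0.27
  20·a + 10·b = +0.03
Eliminate b (×10 and ×(-50), subtract): 1600·a = 4.200 → a = ∂h/∂x = +0.002625
Back-substitute: b = ∂h/∂y = -0.002250.
|∇h| = √(0.002625² + -0.002250²) = 0.003457
Seepage velocity v = K·i/n = 1.7 × 0.003457 / 0.31 = 0.01896 ft/day.
t = 750 / 0.01896 = 3.956e+04 days = 108 years.

110 years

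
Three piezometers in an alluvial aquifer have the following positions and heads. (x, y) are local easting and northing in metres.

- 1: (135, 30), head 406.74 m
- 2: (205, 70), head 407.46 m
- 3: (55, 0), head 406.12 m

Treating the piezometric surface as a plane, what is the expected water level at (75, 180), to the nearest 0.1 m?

408.5 m

With h = a·x + b·y + c and 1 as origin, the differences give:
  70·a + 40·b = +0.72
  (-80)·a + (-30)·b = -0.62
Eliminate b (×(-30) and ×40, subtract): 1100·a = 3.200 → a = ∂h/∂x = +0.002909
Back-substitute: b = ∂h/∂y = +0.01291.
h(75, 180) = 406.74 + (+0.002909)·(-60) + (+0.01291)·(150) = 406.74 -0.175 +1.936 = 408.502 m.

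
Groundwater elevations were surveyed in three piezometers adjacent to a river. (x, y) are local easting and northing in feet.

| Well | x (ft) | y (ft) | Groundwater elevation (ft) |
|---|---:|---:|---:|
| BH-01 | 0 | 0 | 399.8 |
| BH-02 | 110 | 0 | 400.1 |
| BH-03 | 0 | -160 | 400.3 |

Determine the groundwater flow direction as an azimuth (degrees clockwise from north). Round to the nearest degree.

∂h/∂x = (400.1 − 399.8) / (110 − 0) = +0.002727
∂h/∂y = (400.3 − 399.8) / (-160 − 0) = -0.003125
Flow direction (−∇h) has components (-0.002727 E, +0.003125 N).
Azimuth = atan2(E, N) = atan2(-0.002727, +0.003125) = 318.9° ≈ 319°.

319°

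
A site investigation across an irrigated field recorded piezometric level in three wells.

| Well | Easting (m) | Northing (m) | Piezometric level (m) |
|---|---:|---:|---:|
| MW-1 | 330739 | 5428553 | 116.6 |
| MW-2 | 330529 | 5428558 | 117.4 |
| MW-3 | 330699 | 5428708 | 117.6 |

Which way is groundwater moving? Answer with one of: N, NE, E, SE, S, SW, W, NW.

SE

Three-point gradient (reference MW-1): Δ to MW-2 = (-210, 5, +0.8), Δ to MW-3 = (-40, 155, +1.0).
∂h/∂x = -0.003679, ∂h/∂y = +0.005502 (det = -32350).
Flow = −∇h = (+0.003679 east, -0.005502 north), which points southeast.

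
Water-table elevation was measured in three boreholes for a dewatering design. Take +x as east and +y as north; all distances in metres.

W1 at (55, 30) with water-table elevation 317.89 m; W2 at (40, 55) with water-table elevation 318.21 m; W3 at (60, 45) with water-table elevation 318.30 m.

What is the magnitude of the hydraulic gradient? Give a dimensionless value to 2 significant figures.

Taking W1 as reference: W2−W1 = (-15, 25, +0.32); W3−W1 = (5, 15, +0.41).
Determinant of the coordinate differences = (-15)·15 − 5·25 = -350.
∂h/∂x = [(+0.32)·15 − (+0.41)·25] / -350 = +0.01557
∂h/∂y = [(-15)·(+0.41) − 5·(+0.32)] / -350 = +0.02214
|∇h| = √(0.01557² + 0.02214²) = 0.02707

0.027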